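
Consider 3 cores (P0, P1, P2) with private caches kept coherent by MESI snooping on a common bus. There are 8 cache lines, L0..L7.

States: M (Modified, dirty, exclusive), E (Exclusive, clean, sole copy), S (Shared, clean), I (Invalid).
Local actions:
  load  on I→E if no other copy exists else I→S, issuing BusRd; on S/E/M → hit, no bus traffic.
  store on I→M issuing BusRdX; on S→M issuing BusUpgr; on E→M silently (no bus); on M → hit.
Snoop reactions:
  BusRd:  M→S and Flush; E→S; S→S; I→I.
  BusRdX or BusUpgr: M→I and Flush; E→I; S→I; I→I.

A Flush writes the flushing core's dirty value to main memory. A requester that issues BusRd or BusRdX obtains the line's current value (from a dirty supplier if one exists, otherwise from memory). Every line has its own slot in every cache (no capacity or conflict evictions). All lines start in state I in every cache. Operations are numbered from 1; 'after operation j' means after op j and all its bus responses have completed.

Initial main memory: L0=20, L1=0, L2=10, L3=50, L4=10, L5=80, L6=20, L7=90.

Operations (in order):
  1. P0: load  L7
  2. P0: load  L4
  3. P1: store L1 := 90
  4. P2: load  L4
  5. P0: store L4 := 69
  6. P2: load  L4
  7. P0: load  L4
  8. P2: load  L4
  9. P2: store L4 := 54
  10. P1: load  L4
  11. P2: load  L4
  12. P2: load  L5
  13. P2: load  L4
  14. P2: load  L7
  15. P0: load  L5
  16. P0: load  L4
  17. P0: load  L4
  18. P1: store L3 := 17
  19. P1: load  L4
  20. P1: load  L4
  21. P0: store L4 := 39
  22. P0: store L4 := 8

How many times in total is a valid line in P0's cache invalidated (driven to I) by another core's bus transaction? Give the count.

invalidations = 1

step 1: P0: load  L7  ⟶  EII  (L7)  txn=BusRd  M[L7]=90
step 2: P0: load  L4  ⟶  EII  (L4)  txn=BusRd  M[L4]=10
step 3: P1: store L1 := 90  ⟶  IMI  (L1)  txn=BusRdX  M[L1]=0
step 4: P2: load  L4  ⟶  SIS  (L4)  txn=BusRd  M[L4]=10
step 5: P0: store L4 := 69  ⟶  MII  (L4)  txn=BusUpgr  M[L4]=10
step 6: P2: load  L4  ⟶  SIS  (L4)  txn=BusRd+Flush  M[L4]=69
step 7: P0: load  L4  ⟶  SIS  (L4)  txn=∅  M[L4]=69
step 8: P2: load  L4  ⟶  SIS  (L4)  txn=∅  M[L4]=69
step 9: P2: store L4 := 54  ⟶  IIM  (L4)  txn=BusUpgr  M[L4]=69
step 10: P1: load  L4  ⟶  ISS  (L4)  txn=BusRd+Flush  M[L4]=54
step 11: P2: load  L4  ⟶  ISS  (L4)  txn=∅  M[L4]=54
step 12: P2: load  L5  ⟶  IIE  (L5)  txn=BusRd  M[L5]=80
step 13: P2: load  L4  ⟶  ISS  (L4)  txn=∅  M[L4]=54
step 14: P2: load  L7  ⟶  SIS  (L7)  txn=BusRd  M[L7]=90
step 15: P0: load  L5  ⟶  SIS  (L5)  txn=BusRd  M[L5]=80
step 16: P0: load  L4  ⟶  SSS  (L4)  txn=BusRd  M[L4]=54
step 17: P0: load  L4  ⟶  SSS  (L4)  txn=∅  M[L4]=54
step 18: P1: store L3 := 17  ⟶  IMI  (L3)  txn=BusRdX  M[L3]=50
step 19: P1: load  L4  ⟶  SSS  (L4)  txn=∅  M[L4]=54
step 20: P1: load  L4  ⟶  SSS  (L4)  txn=∅  M[L4]=54
step 21: P0: store L4 := 39  ⟶  MII  (L4)  txn=BusUpgr  M[L4]=54
step 22: P0: store L4 := 8  ⟶  MII  (L4)  txn=∅  M[L4]=54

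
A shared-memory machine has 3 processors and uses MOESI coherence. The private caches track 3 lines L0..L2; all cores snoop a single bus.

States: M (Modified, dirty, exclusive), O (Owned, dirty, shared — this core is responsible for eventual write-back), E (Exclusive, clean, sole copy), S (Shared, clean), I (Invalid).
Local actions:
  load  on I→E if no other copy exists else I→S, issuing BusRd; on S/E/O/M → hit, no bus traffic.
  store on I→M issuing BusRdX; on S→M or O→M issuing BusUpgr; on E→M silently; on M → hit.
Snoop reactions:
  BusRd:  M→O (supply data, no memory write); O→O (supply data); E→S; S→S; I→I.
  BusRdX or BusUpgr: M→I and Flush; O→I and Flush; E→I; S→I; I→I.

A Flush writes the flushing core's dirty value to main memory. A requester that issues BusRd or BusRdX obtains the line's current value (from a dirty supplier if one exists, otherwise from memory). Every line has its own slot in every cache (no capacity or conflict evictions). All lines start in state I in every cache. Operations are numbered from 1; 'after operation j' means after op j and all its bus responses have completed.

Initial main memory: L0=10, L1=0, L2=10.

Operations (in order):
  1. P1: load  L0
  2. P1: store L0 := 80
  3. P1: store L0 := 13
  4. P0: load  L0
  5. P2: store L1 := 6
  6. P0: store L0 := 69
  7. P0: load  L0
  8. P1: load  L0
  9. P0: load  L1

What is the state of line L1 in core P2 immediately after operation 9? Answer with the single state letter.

1. P1: load  L0  bus=[BusRd]  L0: P0=I P1=E P2=I  mem[L0]=10
2. P1: store L0 := 80  bus=[-]  L0: P0=I P1=M P2=I  mem[L0]=10
3. P1: store L0 := 13  bus=[-]  L0: P0=I P1=M P2=I  mem[L0]=10
4. P0: load  L0  bus=[BusRd]  L0: P0=S P1=O P2=I  mem[L0]=10
5. P2: store L1 := 6  bus=[BusRdX]  L1: P0=I P1=I P2=M  mem[L1]=0
6. P0: store L0 := 69  bus=[BusUpgr,Flush]  L0: P0=M P1=I P2=I  mem[L0]=13
7. P0: load  L0  bus=[-]  L0: P0=M P1=I P2=I  mem[L0]=13
8. P1: load  L0  bus=[BusRd]  L0: P0=O P1=S P2=I  mem[L0]=13
9. P0: load  L1  bus=[BusRd]  L1: P0=S P1=I P2=O  mem[L1]=0

state = O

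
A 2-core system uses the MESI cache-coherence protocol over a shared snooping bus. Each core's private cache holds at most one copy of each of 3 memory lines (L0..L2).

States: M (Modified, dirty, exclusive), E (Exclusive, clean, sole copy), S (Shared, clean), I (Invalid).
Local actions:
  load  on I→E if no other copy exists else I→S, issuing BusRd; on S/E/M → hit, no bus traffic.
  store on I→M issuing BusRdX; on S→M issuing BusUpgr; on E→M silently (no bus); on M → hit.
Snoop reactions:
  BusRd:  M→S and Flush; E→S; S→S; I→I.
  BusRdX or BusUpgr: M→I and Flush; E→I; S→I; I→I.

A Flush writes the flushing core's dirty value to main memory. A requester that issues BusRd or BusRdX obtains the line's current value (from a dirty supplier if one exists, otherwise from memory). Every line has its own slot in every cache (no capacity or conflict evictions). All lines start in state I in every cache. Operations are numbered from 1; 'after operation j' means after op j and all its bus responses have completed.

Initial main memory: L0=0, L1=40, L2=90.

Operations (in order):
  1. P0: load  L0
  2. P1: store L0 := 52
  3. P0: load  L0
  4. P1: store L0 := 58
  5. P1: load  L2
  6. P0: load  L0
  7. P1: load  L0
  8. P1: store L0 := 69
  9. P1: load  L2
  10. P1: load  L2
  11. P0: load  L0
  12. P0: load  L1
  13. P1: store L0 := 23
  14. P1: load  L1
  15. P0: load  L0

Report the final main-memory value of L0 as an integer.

memory[L0] = 23

[1] P0: load  L0 | P0:E(0), P1:I | bus: BusRd
[2] P1: store L0 := 52 | P0:I, P1:M(52) | bus: BusRdX
[3] P0: load  L0 | P0:S(52), P1:S(52) | bus: BusRd,Flush
[4] P1: store L0 := 58 | P0:I, P1:M(58) | bus: BusUpgr
[5] P1: load  L2 | P0:I, P1:E(90) | bus: BusRd
[6] P0: load  L0 | P0:S(58), P1:S(58) | bus: BusRd,Flush
[7] P1: load  L0 | P0:S(58), P1:S(58) | bus: none
[8] P1: store L0 := 69 | P0:I, P1:M(69) | bus: BusUpgr
[9] P1: load  L2 | P0:I, P1:E(90) | bus: none
[10] P1: load  L2 | P0:I, P1:E(90) | bus: none
[11] P0: load  L0 | P0:S(69), P1:S(69) | bus: BusRd,Flush
[12] P0: load  L1 | P0:E(40), P1:I | bus: BusRd
[13] P1: store L0 := 23 | P0:I, P1:M(23) | bus: BusUpgr
[14] P1: load  L1 | P0:S(40), P1:S(40) | bus: BusRd
[15] P0: load  L0 | P0:S(23), P1:S(23) | bus: BusRd,Flush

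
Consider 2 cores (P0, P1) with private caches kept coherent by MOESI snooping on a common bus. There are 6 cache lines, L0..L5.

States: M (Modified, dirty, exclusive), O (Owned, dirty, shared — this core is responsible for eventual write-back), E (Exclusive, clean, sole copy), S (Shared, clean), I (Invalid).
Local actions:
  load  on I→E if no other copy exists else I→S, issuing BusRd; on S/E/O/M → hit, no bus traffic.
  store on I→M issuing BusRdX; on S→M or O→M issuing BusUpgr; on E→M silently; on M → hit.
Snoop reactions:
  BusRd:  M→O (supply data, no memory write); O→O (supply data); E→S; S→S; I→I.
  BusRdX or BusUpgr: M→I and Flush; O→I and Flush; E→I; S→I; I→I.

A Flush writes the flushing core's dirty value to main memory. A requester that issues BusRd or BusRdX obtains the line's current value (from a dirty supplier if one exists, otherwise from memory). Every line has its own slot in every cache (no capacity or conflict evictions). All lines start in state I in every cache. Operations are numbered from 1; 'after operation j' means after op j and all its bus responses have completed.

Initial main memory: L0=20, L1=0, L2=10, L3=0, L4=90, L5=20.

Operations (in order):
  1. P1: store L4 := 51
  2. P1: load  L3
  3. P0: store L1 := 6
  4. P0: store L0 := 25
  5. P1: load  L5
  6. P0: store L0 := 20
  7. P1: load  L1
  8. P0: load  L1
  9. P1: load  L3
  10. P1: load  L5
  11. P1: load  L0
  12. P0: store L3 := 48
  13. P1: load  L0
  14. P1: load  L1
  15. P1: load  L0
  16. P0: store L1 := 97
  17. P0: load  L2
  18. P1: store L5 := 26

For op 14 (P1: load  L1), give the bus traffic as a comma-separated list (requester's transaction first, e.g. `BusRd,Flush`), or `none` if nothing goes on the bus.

1. P1: store L4 := 51  bus=[BusRdX]  L4: P0=I P1=M  mem[L4]=90
2. P1: load  L3  bus=[BusRd]  L3: P0=I P1=E  mem[L3]=0
3. P0: store L1 := 6  bus=[BusRdX]  L1: P0=M P1=I  mem[L1]=0
4. P0: store L0 := 25  bus=[BusRdX]  L0: P0=M P1=I  mem[L0]=20
5. P1: load  L5  bus=[BusRd]  L5: P0=I P1=E  mem[L5]=20
6. P0: store L0 := 20  bus=[-]  L0: P0=M P1=I  mem[L0]=20
7. P1: load  L1  bus=[BusRd]  L1: P0=O P1=S  mem[L1]=0
8. P0: load  L1  bus=[-]  L1: P0=O P1=S  mem[L1]=0
9. P1: load  L3  bus=[-]  L3: P0=I P1=E  mem[L3]=0
10. P1: load  L5  bus=[-]  L5: P0=I P1=E  mem[L5]=20
11. P1: load  L0  bus=[BusRd]  L0: P0=O P1=S  mem[L0]=20
12. P0: store L3 := 48  bus=[BusRdX]  L3: P0=M P1=I  mem[L3]=0
13. P1: load  L0  bus=[-]  L0: P0=O P1=S  mem[L0]=20
14. P1: load  L1  bus=[-]  L1: P0=O P1=S  mem[L1]=0
15. P1: load  L0  bus=[-]  L0: P0=O P1=S  mem[L0]=20
16. P0: store L1 := 97  bus=[BusUpgr]  L1: P0=M P1=I  mem[L1]=0
17. P0: load  L2  bus=[BusRd]  L2: P0=E P1=I  mem[L2]=10
18. P1: store L5 := 26  bus=[-]  L5: P0=I P1=M  mem[L5]=20

bus = none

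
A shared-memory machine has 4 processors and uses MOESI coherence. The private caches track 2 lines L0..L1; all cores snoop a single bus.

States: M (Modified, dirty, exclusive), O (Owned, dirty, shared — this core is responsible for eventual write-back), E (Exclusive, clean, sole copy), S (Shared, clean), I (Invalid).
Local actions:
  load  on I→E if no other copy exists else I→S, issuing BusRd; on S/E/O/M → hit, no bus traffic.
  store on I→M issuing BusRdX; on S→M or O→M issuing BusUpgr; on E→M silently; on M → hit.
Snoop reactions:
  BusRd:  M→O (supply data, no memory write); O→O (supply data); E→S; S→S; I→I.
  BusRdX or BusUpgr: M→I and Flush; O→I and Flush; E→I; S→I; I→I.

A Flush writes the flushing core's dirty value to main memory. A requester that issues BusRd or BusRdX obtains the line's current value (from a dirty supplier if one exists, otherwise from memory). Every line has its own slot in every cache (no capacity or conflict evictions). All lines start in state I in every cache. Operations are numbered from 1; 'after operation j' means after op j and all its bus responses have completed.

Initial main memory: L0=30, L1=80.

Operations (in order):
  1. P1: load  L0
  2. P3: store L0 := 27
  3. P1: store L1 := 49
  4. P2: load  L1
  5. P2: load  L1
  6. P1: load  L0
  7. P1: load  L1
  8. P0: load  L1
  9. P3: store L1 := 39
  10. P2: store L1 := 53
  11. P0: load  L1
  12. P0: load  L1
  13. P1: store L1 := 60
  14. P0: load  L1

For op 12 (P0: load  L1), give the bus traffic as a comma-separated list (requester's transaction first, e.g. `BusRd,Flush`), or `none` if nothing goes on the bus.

bus = none

  op1 P1: load  L0 → I/E/I/I on L0; bus BusRd; mem=30
  op2 P3: store L0 := 27 → I/I/I/M on L0; bus BusRdX; mem=30
  op3 P1: store L1 := 49 → I/M/I/I on L1; bus BusRdX; mem=80
  op4 P2: load  L1 → I/O/S/I on L1; bus BusRd; mem=80
  op5 P2: load  L1 → I/O/S/I on L1; bus (none); mem=80
  op6 P1: load  L0 → I/S/I/O on L0; bus BusRd; mem=30
  op7 P1: load  L1 → I/O/S/I on L1; bus (none); mem=80
  op8 P0: load  L1 → S/O/S/I on L1; bus BusRd; mem=80
  op9 P3: store L1 := 39 → I/I/I/M on L1; bus BusRdX Flush; mem=49
  op10 P2: store L1 := 53 → I/I/M/I on L1; bus BusRdX Flush; mem=39
  op11 P0: load  L1 → S/I/O/I on L1; bus BusRd; mem=39
  op12 P0: load  L1 → S/I/O/I on L1; bus (none); mem=39
  op13 P1: store L1 := 60 → I/M/I/I on L1; bus BusRdX Flush; mem=53
  op14 P0: load  L1 → S/O/I/I on L1; bus BusRd; mem=53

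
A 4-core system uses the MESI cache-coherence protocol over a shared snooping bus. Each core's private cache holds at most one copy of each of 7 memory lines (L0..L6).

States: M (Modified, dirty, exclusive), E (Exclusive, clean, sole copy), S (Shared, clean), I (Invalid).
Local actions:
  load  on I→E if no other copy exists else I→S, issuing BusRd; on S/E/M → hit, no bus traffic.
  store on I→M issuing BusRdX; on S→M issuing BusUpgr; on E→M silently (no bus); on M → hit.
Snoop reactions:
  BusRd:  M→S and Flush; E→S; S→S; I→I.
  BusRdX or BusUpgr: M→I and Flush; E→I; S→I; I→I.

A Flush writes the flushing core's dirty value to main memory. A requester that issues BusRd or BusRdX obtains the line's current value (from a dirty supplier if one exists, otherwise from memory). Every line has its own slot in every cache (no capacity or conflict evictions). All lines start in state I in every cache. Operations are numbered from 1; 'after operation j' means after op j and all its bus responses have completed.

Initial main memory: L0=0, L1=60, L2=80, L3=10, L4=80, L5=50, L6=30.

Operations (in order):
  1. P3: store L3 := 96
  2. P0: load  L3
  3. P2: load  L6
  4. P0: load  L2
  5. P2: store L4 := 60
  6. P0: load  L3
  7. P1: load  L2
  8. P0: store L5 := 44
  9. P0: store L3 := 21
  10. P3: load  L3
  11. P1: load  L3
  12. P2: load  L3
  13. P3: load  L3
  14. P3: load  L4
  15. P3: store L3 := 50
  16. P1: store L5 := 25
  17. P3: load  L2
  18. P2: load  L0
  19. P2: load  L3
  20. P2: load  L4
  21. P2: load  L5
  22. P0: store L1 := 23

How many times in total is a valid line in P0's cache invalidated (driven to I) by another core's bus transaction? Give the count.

step 1: P3: store L3 := 96  ⟶  IIIM  (L3)  txn=BusRdX  M[L3]=10
step 2: P0: load  L3  ⟶  SIIS  (L3)  txn=BusRd+Flush  M[L3]=96
step 3: P2: load  L6  ⟶  IIEI  (L6)  txn=BusRd  M[L6]=30
step 4: P0: load  L2  ⟶  EIII  (L2)  txn=BusRd  M[L2]=80
step 5: P2: store L4 := 60  ⟶  IIMI  (L4)  txn=BusRdX  M[L4]=80
step 6: P0: load  L3  ⟶  SIIS  (L3)  txn=∅  M[L3]=96
step 7: P1: load  L2  ⟶  SSII  (L2)  txn=BusRd  M[L2]=80
step 8: P0: store L5 := 44  ⟶  MIII  (L5)  txn=BusRdX  M[L5]=50
step 9: P0: store L3 := 21  ⟶  MIII  (L3)  txn=BusUpgr  M[L3]=96
step 10: P3: load  L3  ⟶  SIIS  (L3)  txn=BusRd+Flush  M[L3]=21
step 11: P1: load  L3  ⟶  SSIS  (L3)  txn=BusRd  M[L3]=21
step 12: P2: load  L3  ⟶  SSSS  (L3)  txn=BusRd  M[L3]=21
step 13: P3: load  L3  ⟶  SSSS  (L3)  txn=∅  M[L3]=21
step 14: P3: load  L4  ⟶  IISS  (L4)  txn=BusRd+Flush  M[L4]=60
step 15: P3: store L3 := 50  ⟶  IIIM  (L3)  txn=BusUpgr  M[L3]=21
step 16: P1: store L5 := 25  ⟶  IMII  (L5)  txn=BusRdX+Flush  M[L5]=44
step 17: P3: load  L2  ⟶  SSIS  (L2)  txn=BusRd  M[L2]=80
step 18: P2: load  L0  ⟶  IIEI  (L0)  txn=BusRd  M[L0]=0
step 19: P2: load  L3  ⟶  IISS  (L3)  txn=BusRd+Flush  M[L3]=50
step 20: P2: load  L4  ⟶  IISS  (L4)  txn=∅  M[L4]=60
step 21: P2: load  L5  ⟶  ISSI  (L5)  txn=BusRd+Flush  M[L5]=25
step 22: P0: store L1 := 23  ⟶  MIII  (L1)  txn=BusRdX  M[L1]=60

invalidations = 2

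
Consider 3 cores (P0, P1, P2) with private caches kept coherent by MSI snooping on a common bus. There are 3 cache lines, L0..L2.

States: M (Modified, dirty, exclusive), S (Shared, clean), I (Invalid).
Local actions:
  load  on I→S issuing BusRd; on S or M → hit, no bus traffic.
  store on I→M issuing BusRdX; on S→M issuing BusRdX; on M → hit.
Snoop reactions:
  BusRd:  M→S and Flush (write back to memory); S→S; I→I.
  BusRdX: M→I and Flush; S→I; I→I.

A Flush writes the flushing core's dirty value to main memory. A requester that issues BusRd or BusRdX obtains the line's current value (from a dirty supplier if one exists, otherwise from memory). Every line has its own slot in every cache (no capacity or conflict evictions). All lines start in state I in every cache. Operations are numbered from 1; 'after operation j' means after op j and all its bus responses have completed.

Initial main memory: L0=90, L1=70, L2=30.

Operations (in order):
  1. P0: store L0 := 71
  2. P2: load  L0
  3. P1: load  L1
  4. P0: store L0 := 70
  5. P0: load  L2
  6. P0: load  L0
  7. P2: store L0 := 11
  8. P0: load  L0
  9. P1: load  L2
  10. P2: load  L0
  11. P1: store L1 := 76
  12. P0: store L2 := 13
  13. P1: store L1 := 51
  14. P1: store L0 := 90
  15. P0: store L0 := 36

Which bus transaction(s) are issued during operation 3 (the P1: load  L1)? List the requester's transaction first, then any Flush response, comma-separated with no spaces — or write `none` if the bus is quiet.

[1] P0: store L0 := 71 | P0:M(71), P1:I, P2:I | bus: BusRdX
[2] P2: load  L0 | P0:S(71), P1:I, P2:S(71) | bus: BusRd,Flush
[3] P1: load  L1 | P0:I, P1:S(70), P2:I | bus: BusRd
[4] P0: store L0 := 70 | P0:M(70), P1:I, P2:I | bus: BusRdX
[5] P0: load  L2 | P0:S(30), P1:I, P2:I | bus: BusRd
[6] P0: load  L0 | P0:M(70), P1:I, P2:I | bus: none
[7] P2: store L0 := 11 | P0:I, P1:I, P2:M(11) | bus: BusRdX,Flush
[8] P0: load  L0 | P0:S(11), P1:I, P2:S(11) | bus: BusRd,Flush
[9] P1: load  L2 | P0:S(30), P1:S(30), P2:I | bus: BusRd
[10] P2: load  L0 | P0:S(11), P1:I, P2:S(11) | bus: none
[11] P1: store L1 := 76 | P0:I, P1:M(76), P2:I | bus: BusRdX
[12] P0: store L2 := 13 | P0:M(13), P1:I, P2:I | bus: BusRdX
[13] P1: store L1 := 51 | P0:I, P1:M(51), P2:I | bus: none
[14] P1: store L0 := 90 | P0:I, P1:M(90), P2:I | bus: BusRdX
[15] P0: store L0 := 36 | P0:M(36), P1:I, P2:I | bus: BusRdX,Flush

bus = BusRd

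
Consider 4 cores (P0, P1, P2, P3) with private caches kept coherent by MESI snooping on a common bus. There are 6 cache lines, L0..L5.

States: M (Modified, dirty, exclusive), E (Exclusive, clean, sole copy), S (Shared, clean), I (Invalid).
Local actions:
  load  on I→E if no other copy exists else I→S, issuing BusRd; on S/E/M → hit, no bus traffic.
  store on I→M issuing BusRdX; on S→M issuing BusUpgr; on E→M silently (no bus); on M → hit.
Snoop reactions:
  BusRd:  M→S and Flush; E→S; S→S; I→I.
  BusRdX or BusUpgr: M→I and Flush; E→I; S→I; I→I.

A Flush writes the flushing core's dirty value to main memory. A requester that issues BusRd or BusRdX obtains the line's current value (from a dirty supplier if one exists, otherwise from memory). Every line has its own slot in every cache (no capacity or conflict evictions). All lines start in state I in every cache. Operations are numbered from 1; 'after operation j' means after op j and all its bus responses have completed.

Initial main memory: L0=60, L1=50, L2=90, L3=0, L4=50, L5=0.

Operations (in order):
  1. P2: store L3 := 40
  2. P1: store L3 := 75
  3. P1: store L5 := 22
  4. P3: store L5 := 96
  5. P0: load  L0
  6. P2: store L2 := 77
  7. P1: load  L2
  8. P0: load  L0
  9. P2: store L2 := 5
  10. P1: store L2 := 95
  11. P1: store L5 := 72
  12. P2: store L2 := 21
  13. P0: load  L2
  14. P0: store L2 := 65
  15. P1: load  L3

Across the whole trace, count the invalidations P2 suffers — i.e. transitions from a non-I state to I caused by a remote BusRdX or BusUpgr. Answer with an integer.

  op1 P2: store L3 := 40 → I/I/M/I on L3; bus BusRdX; mem=0
  op2 P1: store L3 := 75 → I/M/I/I on L3; bus BusRdX Flush; mem=40
  op3 P1: store L5 := 22 → I/M/I/I on L5; bus BusRdX; mem=0
  op4 P3: store L5 := 96 → I/I/I/M on L5; bus BusRdX Flush; mem=22
  op5 P0: load  L0 → E/I/I/I on L0; bus BusRd; mem=60
  op6 P2: store L2 := 77 → I/I/M/I on L2; bus BusRdX; mem=90
  op7 P1: load  L2 → I/S/S/I on L2; bus BusRd Flush; mem=77
  op8 P0: load  L0 → E/I/I/I on L0; bus (none); mem=60
  op9 P2: store L2 := 5 → I/I/M/I on L2; bus BusUpgr; mem=77
  op10 P1: store L2 := 95 → I/M/I/I on L2; bus BusRdX Flush; mem=5
  op11 P1: store L5 := 72 → I/M/I/I on L5; bus BusRdX Flush; mem=96
  op12 P2: store L2 := 21 → I/I/M/I on L2; bus BusRdX Flush; mem=95
  op13 P0: load  L2 → S/I/S/I on L2; bus BusRd Flush; mem=21
  op14 P0: store L2 := 65 → M/I/I/I on L2; bus BusUpgr; mem=21
  op15 P1: load  L3 → I/M/I/I on L3; bus (none); mem=40

invalidations = 3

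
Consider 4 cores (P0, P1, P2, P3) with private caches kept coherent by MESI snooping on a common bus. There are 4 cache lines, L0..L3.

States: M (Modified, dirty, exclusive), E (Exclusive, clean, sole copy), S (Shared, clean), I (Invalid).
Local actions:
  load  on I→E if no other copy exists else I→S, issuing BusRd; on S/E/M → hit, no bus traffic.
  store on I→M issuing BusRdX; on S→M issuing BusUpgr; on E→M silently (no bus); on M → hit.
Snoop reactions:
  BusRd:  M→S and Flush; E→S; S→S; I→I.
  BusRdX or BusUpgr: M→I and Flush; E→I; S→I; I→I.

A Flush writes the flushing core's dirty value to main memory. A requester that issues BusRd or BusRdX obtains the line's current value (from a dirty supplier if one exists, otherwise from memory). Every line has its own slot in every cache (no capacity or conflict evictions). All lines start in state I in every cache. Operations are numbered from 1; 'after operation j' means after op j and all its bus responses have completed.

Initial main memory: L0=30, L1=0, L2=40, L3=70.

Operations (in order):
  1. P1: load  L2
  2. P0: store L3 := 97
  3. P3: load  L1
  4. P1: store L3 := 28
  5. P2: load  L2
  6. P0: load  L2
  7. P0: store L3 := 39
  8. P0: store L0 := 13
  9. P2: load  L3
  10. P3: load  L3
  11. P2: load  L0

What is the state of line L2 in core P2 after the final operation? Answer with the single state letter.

state = S

step 1: P1: load  L2  ⟶  IEII  (L2)  txn=BusRd  M[L2]=40
step 2: P0: store L3 := 97  ⟶  MIII  (L3)  txn=BusRdX  M[L3]=70
step 3: P3: load  L1  ⟶  IIIE  (L1)  txn=BusRd  M[L1]=0
step 4: P1: store L3 := 28  ⟶  IMII  (L3)  txn=BusRdX+Flush  M[L3]=97
step 5: P2: load  L2  ⟶  ISSI  (L2)  txn=BusRd  M[L2]=40
step 6: P0: load  L2  ⟶  SSSI  (L2)  txn=BusRd  M[L2]=40
step 7: P0: store L3 := 39  ⟶  MIII  (L3)  txn=BusRdX+Flush  M[L3]=28
step 8: P0: store L0 := 13  ⟶  MIII  (L0)  txn=BusRdX  M[L0]=30
step 9: P2: load  L3  ⟶  SISI  (L3)  txn=BusRd+Flush  M[L3]=39
step 10: P3: load  L3  ⟶  SISS  (L3)  txn=BusRd  M[L3]=39
step 11: P2: load  L0  ⟶  SISI  (L0)  txn=BusRd+Flush  M[L0]=13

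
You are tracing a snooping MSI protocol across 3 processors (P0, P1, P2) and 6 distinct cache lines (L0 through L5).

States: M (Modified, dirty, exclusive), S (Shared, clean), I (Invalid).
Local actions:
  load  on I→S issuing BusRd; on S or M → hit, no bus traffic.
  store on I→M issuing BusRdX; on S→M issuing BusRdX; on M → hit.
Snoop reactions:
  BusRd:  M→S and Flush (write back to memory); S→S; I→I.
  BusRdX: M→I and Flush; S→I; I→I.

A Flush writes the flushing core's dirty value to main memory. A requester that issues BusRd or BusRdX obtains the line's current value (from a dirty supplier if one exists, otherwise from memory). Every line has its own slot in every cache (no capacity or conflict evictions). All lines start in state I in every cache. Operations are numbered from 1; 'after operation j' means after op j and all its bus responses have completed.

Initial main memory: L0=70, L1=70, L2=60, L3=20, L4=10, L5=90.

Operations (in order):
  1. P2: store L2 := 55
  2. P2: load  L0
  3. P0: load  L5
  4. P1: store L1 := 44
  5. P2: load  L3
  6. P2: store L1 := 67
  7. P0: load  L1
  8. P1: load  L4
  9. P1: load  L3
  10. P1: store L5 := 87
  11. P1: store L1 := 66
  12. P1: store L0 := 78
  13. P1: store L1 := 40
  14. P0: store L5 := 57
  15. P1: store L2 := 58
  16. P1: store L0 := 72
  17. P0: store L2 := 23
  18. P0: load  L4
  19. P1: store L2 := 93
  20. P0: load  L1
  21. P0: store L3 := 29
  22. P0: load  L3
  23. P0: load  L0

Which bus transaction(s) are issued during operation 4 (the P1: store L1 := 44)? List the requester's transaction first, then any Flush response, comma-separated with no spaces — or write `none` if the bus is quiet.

1. P2: store L2 := 55  bus=[BusRdX]  L2: P0=I P1=I P2=M  mem[L2]=60
2. P2: load  L0  bus=[BusRd]  L0: P0=I P1=I P2=S  mem[L0]=70
3. P0: load  L5  bus=[BusRd]  L5: P0=S P1=I P2=I  mem[L5]=90
4. P1: store L1 := 44  bus=[BusRdX]  L1: P0=I P1=M P2=I  mem[L1]=70
5. P2: load  L3  bus=[BusRd]  L3: P0=I P1=I P2=S  mem[L3]=20
6. P2: store L1 := 67  bus=[BusRdX,Flush]  L1: P0=I P1=I P2=M  mem[L1]=44
7. P0: load  L1  bus=[BusRd,Flush]  L1: P0=S P1=I P2=S  mem[L1]=67
8. P1: load  L4  bus=[BusRd]  L4: P0=I P1=S P2=I  mem[L4]=10
9. P1: load  L3  bus=[BusRd]  L3: P0=I P1=S P2=S  mem[L3]=20
10. P1: store L5 := 87  bus=[BusRdX]  L5: P0=I P1=M P2=I  mem[L5]=90
11. P1: store L1 := 66  bus=[BusRdX]  L1: P0=I P1=M P2=I  mem[L1]=67
12. P1: store L0 := 78  bus=[BusRdX]  L0: P0=I P1=M P2=I  mem[L0]=70
13. P1: store L1 := 40  bus=[-]  L1: P0=I P1=M P2=I  mem[L1]=67
14. P0: store L5 := 57  bus=[BusRdX,Flush]  L5: P0=M P1=I P2=I  mem[L5]=87
15. P1: store L2 := 58  bus=[BusRdX,Flush]  L2: P0=I P1=M P2=I  mem[L2]=55
16. P1: store L0 := 72  bus=[-]  L0: P0=I P1=M P2=I  mem[L0]=70
17. P0: store L2 := 23  bus=[BusRdX,Flush]  L2: P0=M P1=I P2=I  mem[L2]=58
18. P0: load  L4  bus=[BusRd]  L4: P0=S P1=S P2=I  mem[L4]=10
19. P1: store L2 := 93  bus=[BusRdX,Flush]  L2: P0=I P1=M P2=I  mem[L2]=23
20. P0: load  L1  bus=[BusRd,Flush]  L1: P0=S P1=S P2=I  mem[L1]=40
21. P0: store L3 := 29  bus=[BusRdX]  L3: P0=M P1=I P2=I  mem[L3]=20
22. P0: load  L3  bus=[-]  L3: P0=M P1=I P2=I  mem[L3]=20
23. P0: load  L0  bus=[BusRd,Flush]  L0: P0=S P1=S P2=I  mem[L0]=72

bus = BusRdX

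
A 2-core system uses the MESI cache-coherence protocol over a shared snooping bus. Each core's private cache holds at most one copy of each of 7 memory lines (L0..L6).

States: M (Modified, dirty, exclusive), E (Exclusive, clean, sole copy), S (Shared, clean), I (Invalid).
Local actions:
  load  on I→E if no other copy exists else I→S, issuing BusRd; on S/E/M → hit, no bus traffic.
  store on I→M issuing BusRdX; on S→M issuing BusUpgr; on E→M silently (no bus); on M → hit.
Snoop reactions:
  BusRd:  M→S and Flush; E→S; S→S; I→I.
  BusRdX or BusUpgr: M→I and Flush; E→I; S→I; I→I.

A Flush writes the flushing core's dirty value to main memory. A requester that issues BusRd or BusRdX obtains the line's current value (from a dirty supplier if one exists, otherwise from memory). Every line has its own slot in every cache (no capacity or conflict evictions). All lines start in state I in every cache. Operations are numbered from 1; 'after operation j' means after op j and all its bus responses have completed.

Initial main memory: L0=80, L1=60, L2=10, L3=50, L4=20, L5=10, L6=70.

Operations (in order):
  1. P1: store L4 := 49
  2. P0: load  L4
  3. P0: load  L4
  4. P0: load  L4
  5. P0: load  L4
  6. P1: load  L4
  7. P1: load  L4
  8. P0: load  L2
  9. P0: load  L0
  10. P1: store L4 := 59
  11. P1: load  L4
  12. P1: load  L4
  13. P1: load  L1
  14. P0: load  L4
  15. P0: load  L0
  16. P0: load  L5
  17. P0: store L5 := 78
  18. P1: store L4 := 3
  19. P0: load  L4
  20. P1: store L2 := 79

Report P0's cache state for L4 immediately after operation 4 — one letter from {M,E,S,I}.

state = S

[1] P1: store L4 := 49 | P0:I, P1:M(49) | bus: BusRdX
[2] P0: load  L4 | P0:S(49), P1:S(49) | bus: BusRd,Flush
[3] P0: load  L4 | P0:S(49), P1:S(49) | bus: none
[4] P0: load  L4 | P0:S(49), P1:S(49) | bus: none
[5] P0: load  L4 | P0:S(49), P1:S(49) | bus: none
[6] P1: load  L4 | P0:S(49), P1:S(49) | bus: none
[7] P1: load  L4 | P0:S(49), P1:S(49) | bus: none
[8] P0: load  L2 | P0:E(10), P1:I | bus: BusRd
[9] P0: load  L0 | P0:E(80), P1:I | bus: BusRd
[10] P1: store L4 := 59 | P0:I, P1:M(59) | bus: BusUpgr
[11] P1: load  L4 | P0:I, P1:M(59) | bus: none
[12] P1: load  L4 | P0:I, P1:M(59) | bus: none
[13] P1: load  L1 | P0:I, P1:E(60) | bus: BusRd
[14] P0: load  L4 | P0:S(59), P1:S(59) | bus: BusRd,Flush
[15] P0: load  L0 | P0:E(80), P1:I | bus: none
[16] P0: load  L5 | P0:E(10), P1:I | bus: BusRd
[17] P0: store L5 := 78 | P0:M(78), P1:I | bus: none
[18] P1: store L4 := 3 | P0:I, P1:M(3) | bus: BusUpgr
[19] P0: load  L4 | P0:S(3), P1:S(3) | bus: BusRd,Flush
[20] P1: store L2 := 79 | P0:I, P1:M(79) | bus: BusRdX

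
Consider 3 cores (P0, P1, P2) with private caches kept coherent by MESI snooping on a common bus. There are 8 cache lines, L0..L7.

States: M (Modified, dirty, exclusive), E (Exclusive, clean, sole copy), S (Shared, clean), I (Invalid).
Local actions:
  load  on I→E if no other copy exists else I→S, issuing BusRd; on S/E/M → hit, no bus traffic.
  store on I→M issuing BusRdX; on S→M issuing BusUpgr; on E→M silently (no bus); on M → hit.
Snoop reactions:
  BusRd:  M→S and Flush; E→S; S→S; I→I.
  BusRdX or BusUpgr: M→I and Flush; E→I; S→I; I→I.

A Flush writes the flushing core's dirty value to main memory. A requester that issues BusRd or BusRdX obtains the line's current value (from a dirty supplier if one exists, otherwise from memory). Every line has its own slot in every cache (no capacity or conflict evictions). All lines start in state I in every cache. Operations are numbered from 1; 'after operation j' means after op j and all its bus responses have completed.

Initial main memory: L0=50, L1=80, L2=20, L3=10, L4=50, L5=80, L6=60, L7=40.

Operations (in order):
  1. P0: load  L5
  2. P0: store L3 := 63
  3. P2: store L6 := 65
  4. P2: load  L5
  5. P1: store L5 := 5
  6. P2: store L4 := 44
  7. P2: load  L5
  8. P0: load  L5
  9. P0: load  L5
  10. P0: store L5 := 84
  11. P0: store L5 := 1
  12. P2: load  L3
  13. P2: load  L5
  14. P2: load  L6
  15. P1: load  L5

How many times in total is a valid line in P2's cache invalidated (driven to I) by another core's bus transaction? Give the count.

invalidations = 2

[1] P0: load  L5 | P0:E(80), P1:I, P2:I | bus: BusRd
[2] P0: store L3 := 63 | P0:M(63), P1:I, P2:I | bus: BusRdX
[3] P2: store L6 := 65 | P0:I, P1:I, P2:M(65) | bus: BusRdX
[4] P2: load  L5 | P0:S(80), P1:I, P2:S(80) | bus: BusRd
[5] P1: store L5 := 5 | P0:I, P1:M(5), P2:I | bus: BusRdX
[6] P2: store L4 := 44 | P0:I, P1:I, P2:M(44) | bus: BusRdX
[7] P2: load  L5 | P0:I, P1:S(5), P2:S(5) | bus: BusRd,Flush
[8] P0: load  L5 | P0:S(5), P1:S(5), P2:S(5) | bus: BusRd
[9] P0: load  L5 | P0:S(5), P1:S(5), P2:S(5) | bus: none
[10] P0: store L5 := 84 | P0:M(84), P1:I, P2:I | bus: BusUpgr
[11] P0: store L5 := 1 | P0:M(1), P1:I, P2:I | bus: none
[12] P2: load  L3 | P0:S(63), P1:I, P2:S(63) | bus: BusRd,Flush
[13] P2: load  L5 | P0:S(1), P1:I, P2:S(1) | bus: BusRd,Flush
[14] P2: load  L6 | P0:I, P1:I, P2:M(65) | bus: none
[15] P1: load  L5 | P0:S(1), P1:S(1), P2:S(1) | bus: BusRd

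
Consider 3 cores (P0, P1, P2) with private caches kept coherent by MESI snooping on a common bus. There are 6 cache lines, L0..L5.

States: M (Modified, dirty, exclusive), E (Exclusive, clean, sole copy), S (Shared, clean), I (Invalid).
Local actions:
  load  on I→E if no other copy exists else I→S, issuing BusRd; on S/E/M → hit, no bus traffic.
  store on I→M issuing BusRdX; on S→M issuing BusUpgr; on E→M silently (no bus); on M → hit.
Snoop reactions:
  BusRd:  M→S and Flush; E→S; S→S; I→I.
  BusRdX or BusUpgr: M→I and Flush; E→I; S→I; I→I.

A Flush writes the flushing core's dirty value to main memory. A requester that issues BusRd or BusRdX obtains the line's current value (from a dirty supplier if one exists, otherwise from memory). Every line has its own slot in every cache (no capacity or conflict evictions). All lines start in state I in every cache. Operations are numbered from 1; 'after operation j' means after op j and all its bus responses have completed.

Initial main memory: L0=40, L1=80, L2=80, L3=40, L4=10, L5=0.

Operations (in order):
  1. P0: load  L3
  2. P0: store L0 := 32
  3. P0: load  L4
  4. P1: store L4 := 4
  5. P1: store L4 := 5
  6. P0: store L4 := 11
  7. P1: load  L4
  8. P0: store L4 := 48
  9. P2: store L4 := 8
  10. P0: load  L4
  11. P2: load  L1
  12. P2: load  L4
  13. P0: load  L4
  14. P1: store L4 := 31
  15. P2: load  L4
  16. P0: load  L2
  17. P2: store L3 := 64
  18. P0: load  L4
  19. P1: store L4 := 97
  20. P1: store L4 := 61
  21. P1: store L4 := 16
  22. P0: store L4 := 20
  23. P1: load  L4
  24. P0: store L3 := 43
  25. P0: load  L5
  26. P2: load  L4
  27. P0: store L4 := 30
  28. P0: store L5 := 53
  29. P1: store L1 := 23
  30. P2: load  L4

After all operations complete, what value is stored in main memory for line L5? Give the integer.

memory[L5] = 0

step 1: P0: load  L3  ⟶  EII  (L3)  txn=BusRd  M[L3]=40
step 2: P0: store L0 := 32  ⟶  MII  (L0)  txn=BusRdX  M[L0]=40
step 3: P0: load  L4  ⟶  EII  (L4)  txn=BusRd  M[L4]=10
step 4: P1: store L4 := 4  ⟶  IMI  (L4)  txn=BusRdX  M[L4]=10
step 5: P1: store L4 := 5  ⟶  IMI  (L4)  txn=∅  M[L4]=10
step 6: P0: store L4 := 11  ⟶  MII  (L4)  txn=BusRdX+Flush  M[L4]=5
step 7: P1: load  L4  ⟶  SSI  (L4)  txn=BusRd+Flush  M[L4]=11
step 8: P0: store L4 := 48  ⟶  MII  (L4)  txn=BusUpgr  M[L4]=11
step 9: P2: store L4 := 8  ⟶  IIM  (L4)  txn=BusRdX+Flush  M[L4]=48
step 10: P0: load  L4  ⟶  SIS  (L4)  txn=BusRd+Flush  M[L4]=8
step 11: P2: load  L1  ⟶  IIE  (L1)  txn=BusRd  M[L1]=80
step 12: P2: load  L4  ⟶  SIS  (L4)  txn=∅  M[L4]=8
step 13: P0: load  L4  ⟶  SIS  (L4)  txn=∅  M[L4]=8
step 14: P1: store L4 := 31  ⟶  IMI  (L4)  txn=BusRdX  M[L4]=8
step 15: P2: load  L4  ⟶  ISS  (L4)  txn=BusRd+Flush  M[L4]=31
step 16: P0: load  L2  ⟶  EII  (L2)  txn=BusRd  M[L2]=80
step 17: P2: store L3 := 64  ⟶  IIM  (L3)  txn=BusRdX  M[L3]=40
step 18: P0: load  L4  ⟶  SSS  (L4)  txn=BusRd  M[L4]=31
step 19: P1: store L4 := 97  ⟶  IMI  (L4)  txn=BusUpgr  M[L4]=31
step 20: P1: store L4 := 61  ⟶  IMI  (L4)  txn=∅  M[L4]=31
step 21: P1: store L4 := 16  ⟶  IMI  (L4)  txn=∅  M[L4]=31
step 22: P0: store L4 := 20  ⟶  MII  (L4)  txn=BusRdX+Flush  M[L4]=16
step 23: P1: load  L4  ⟶  SSI  (L4)  txn=BusRd+Flush  M[L4]=20
step 24: P0: store L3 := 43  ⟶  MII  (L3)  txn=BusRdX+Flush  M[L3]=64
step 25: P0: load  L5  ⟶  EII  (L5)  txn=BusRd  M[L5]=0
step 26: P2: load  L4  ⟶  SSS  (L4)  txn=BusRd  M[L4]=20
step 27: P0: store L4 := 30  ⟶  MII  (L4)  txn=BusUpgr  M[L4]=20
step 28: P0: store L5 := 53  ⟶  MII  (L5)  txn=∅  M[L5]=0
step 29: P1: store L1 := 23  ⟶  IMI  (L1)  txn=BusRdX  M[L1]=80
step 30: P2: load  L4  ⟶  SIS  (L4)  txn=BusRd+Flush  M[L4]=30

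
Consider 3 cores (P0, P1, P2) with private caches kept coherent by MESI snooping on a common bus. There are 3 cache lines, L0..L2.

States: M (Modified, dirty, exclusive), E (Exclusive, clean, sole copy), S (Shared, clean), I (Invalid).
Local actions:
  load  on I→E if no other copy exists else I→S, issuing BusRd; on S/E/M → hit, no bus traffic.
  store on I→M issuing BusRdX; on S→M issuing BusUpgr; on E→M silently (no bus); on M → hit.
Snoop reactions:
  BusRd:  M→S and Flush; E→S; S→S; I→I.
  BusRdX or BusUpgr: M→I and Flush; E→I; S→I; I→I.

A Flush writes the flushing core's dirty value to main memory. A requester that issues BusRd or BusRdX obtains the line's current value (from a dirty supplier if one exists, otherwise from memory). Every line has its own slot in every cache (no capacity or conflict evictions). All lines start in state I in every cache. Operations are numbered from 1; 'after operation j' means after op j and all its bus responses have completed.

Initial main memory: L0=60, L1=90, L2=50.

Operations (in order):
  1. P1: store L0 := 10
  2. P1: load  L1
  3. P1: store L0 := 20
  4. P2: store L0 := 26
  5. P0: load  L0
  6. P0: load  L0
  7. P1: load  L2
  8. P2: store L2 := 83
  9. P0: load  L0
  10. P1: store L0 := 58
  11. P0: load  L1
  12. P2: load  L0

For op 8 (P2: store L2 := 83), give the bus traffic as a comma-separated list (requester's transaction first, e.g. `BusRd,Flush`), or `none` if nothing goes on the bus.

  op1 P1: store L0 := 10 → I/M/I on L0; bus BusRdX; mem=60
  op2 P1: load  L1 → I/E/I on L1; bus BusRd; mem=90
  op3 P1: store L0 := 20 → I/M/I on L0; bus (none); mem=60
  op4 P2: store L0 := 26 → I/I/M on L0; bus BusRdX Flush; mem=20
  op5 P0: load  L0 → S/I/S on L0; bus BusRd Flush; mem=26
  op6 P0: load  L0 → S/I/S on L0; bus (none); mem=26
  op7 P1: load  L2 → I/E/I on L2; bus BusRd; mem=50
  op8 P2: store L2 := 83 → I/I/M on L2; bus BusRdX; mem=50
  op9 P0: load  L0 → S/I/S on L0; bus (none); mem=26
  op10 P1: store L0 := 58 → I/M/I on L0; bus BusRdX; mem=26
  op11 P0: load  L1 → S/S/I on L1; bus BusRd; mem=90
  op12 P2: load  L0 → I/S/S on L0; bus BusRd Flush; mem=58

bus = BusRdX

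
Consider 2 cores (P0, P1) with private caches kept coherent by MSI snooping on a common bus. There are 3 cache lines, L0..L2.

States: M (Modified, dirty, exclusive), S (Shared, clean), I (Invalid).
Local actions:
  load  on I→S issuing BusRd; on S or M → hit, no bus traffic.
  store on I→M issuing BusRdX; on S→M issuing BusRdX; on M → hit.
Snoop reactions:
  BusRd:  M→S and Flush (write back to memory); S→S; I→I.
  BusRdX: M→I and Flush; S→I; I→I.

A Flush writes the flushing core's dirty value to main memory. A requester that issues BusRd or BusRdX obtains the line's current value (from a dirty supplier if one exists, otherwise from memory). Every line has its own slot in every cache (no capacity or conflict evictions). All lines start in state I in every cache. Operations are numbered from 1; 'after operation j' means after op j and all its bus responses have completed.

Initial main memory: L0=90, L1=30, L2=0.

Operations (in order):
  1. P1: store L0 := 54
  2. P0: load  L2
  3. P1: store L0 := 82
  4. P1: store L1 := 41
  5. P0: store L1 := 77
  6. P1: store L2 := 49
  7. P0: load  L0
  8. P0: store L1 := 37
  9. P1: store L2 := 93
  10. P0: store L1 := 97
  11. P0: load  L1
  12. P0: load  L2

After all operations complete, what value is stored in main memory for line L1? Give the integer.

memory[L1] = 41

1. P1: store L0 := 54  bus=[BusRdX]  L0: P0=I P1=M  mem[L0]=90
2. P0: load  L2  bus=[BusRd]  L2: P0=S P1=I  mem[L2]=0
3. P1: store L0 := 82  bus=[-]  L0: P0=I P1=M  mem[L0]=90
4. P1: store L1 := 41  bus=[BusRdX]  L1: P0=I P1=M  mem[L1]=30
5. P0: store L1 := 77  bus=[BusRdX,Flush]  L1: P0=M P1=I  mem[L1]=41
6. P1: store L2 := 49  bus=[BusRdX]  L2: P0=I P1=M  mem[L2]=0
7. P0: load  L0  bus=[BusRd,Flush]  L0: P0=S P1=S  mem[L0]=82
8. P0: store L1 := 37  bus=[-]  L1: P0=M P1=I  mem[L1]=41
9. P1: store L2 := 93  bus=[-]  L2: P0=I P1=M  mem[L2]=0
10. P0: store L1 := 97  bus=[-]  L1: P0=M P1=I  mem[L1]=41
11. P0: load  L1  bus=[-]  L1: P0=M P1=I  mem[L1]=41
12. P0: load  L2  bus=[BusRd,Flush]  L2: P0=S P1=S  mem[L2]=93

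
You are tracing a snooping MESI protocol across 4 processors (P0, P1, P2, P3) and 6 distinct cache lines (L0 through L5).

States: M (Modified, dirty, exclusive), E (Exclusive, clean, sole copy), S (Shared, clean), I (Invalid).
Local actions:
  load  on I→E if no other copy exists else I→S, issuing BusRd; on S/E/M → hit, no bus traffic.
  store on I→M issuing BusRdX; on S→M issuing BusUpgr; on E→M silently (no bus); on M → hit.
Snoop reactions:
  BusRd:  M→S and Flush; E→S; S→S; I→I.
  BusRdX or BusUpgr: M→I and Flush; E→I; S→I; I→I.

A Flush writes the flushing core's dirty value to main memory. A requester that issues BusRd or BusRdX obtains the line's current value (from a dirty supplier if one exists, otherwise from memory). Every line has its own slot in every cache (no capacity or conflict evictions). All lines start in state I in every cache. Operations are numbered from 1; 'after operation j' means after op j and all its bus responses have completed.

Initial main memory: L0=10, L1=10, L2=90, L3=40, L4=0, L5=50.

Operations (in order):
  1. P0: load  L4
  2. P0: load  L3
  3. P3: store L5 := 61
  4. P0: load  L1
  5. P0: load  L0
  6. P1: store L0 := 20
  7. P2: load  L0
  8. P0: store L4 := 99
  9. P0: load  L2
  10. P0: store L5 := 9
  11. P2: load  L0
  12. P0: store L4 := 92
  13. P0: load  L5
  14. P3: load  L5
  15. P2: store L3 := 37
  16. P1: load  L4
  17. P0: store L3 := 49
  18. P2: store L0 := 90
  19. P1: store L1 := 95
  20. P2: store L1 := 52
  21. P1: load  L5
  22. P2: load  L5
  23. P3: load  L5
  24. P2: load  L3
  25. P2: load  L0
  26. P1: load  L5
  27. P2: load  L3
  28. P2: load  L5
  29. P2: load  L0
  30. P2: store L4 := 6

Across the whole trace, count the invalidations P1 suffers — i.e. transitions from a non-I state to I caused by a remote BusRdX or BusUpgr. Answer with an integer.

1. P0: load  L4  bus=[BusRd]  L4: P0=E P1=I P2=I P3=I  mem[L4]=0
2. P0: load  L3  bus=[BusRd]  L3: P0=E P1=I P2=I P3=I  mem[L3]=40
3. P3: store L5 := 61  bus=[BusRdX]  L5: P0=I P1=I P2=I P3=M  mem[L5]=50
4. P0: load  L1  bus=[BusRd]  L1: P0=E P1=I P2=I P3=I  mem[L1]=10
5. P0: load  L0  bus=[BusRd]  L0: P0=E P1=I P2=I P3=I  mem[L0]=10
6. P1: store L0 := 20  bus=[BusRdX]  L0: P0=I P1=M P2=I P3=I  mem[L0]=10
7. P2: load  L0  bus=[BusRd,Flush]  L0: P0=I P1=S P2=S P3=I  mem[L0]=20
8. P0: store L4 := 99  bus=[-]  L4: P0=M P1=I P2=I P3=I  mem[L4]=0
9. P0: load  L2  bus=[BusRd]  L2: P0=E P1=I P2=I P3=I  mem[L2]=90
10. P0: store L5 := 9  bus=[BusRdX,Flush]  L5: P0=M P1=I P2=I P3=I  mem[L5]=61
11. P2: load  L0  bus=[-]  L0: P0=I P1=S P2=S P3=I  mem[L0]=20
12. P0: store L4 := 92  bus=[-]  L4: P0=M P1=I P2=I P3=I  mem[L4]=0
13. P0: load  L5  bus=[-]  L5: P0=M P1=I P2=I P3=I  mem[L5]=61
14. P3: load  L5  bus=[BusRd,Flush]  L5: P0=S P1=I P2=I P3=S  mem[L5]=9
15. P2: store L3 := 37  bus=[BusRdX]  L3: P0=I P1=I P2=M P3=I  mem[L3]=40
16. P1: load  L4  bus=[BusRd,Flush]  L4: P0=S P1=S P2=I P3=I  mem[L4]=92
17. P0: store L3 := 49  bus=[BusRdX,Flush]  L3: P0=M P1=I P2=I P3=I  mem[L3]=37
18. P2: store L0 := 90  bus=[BusUpgr]  L0: P0=I P1=I P2=M P3=I  mem[L0]=20
19. P1: store L1 := 95  bus=[BusRdX]  L1: P0=I P1=M P2=I P3=I  mem[L1]=10
20. P2: store L1 := 52  bus=[BusRdX,Flush]  L1: P0=I P1=I P2=M P3=I  mem[L1]=95
21. P1: load  L5  bus=[BusRd]  L5: P0=S P1=S P2=I P3=S  mem[L5]=9
22. P2: load  L5  bus=[BusRd]  L5: P0=S P1=S P2=S P3=S  mem[L5]=9
23. P3: load  L5  bus=[-]  L5: P0=S P1=S P2=S P3=S  mem[L5]=9
24. P2: load  L3  bus=[BusRd,Flush]  L3: P0=S P1=I P2=S P3=I  mem[L3]=49
25. P2: load  L0  bus=[-]  L0: P0=I P1=I P2=M P3=I  mem[L0]=20
26. P1: load  L5  bus=[-]  L5: P0=S P1=S P2=S P3=S  mem[L5]=9
27. P2: load  L3  bus=[-]  L3: P0=S P1=I P2=S P3=I  mem[L3]=49
28. P2: load  L5  bus=[-]  L5: P0=S P1=S P2=S P3=S  mem[L5]=9
29. P2: load  L0  bus=[-]  L0: P0=I P1=I P2=M P3=I  mem[L0]=20
30. P2: store L4 := 6  bus=[BusRdX]  L4: P0=I P1=I P2=M P3=I  mem[L4]=92

invalidations = 3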